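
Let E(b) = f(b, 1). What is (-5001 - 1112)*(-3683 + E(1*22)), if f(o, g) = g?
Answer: 22508066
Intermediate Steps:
E(b) = 1
(-5001 - 1112)*(-3683 + E(1*22)) = (-5001 - 1112)*(-3683 + 1) = -6113*(-3682) = 22508066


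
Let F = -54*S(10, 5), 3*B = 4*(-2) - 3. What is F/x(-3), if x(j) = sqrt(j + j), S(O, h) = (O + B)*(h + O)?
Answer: 855*I*sqrt(6) ≈ 2094.3*I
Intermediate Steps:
B = -11/3 (B = (4*(-2) - 3)/3 = (-8 - 3)/3 = (1/3)*(-11) = -11/3 ≈ -3.6667)
S(O, h) = (-11/3 + O)*(O + h) (S(O, h) = (O - 11/3)*(h + O) = (-11/3 + O)*(O + h))
F = -5130 (F = -54*(10**2 - 11/3*10 - 11/3*5 + 10*5) = -54*(100 - 110/3 - 55/3 + 50) = -54*95 = -5130)
x(j) = sqrt(2)*sqrt(j) (x(j) = sqrt(2*j) = sqrt(2)*sqrt(j))
F/x(-3) = -5130*(-I*sqrt(6)/6) = -(-855)*I*sqrt(6) = 855*I*sqrt(6)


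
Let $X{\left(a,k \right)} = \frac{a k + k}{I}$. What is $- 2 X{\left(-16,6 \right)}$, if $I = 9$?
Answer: $20$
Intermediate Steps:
$X{\left(a,k \right)} = \frac{k}{9} + \frac{a k}{9}$ ($X{\left(a,k \right)} = \frac{a k + k}{9} = \left(k + a k\right) \frac{1}{9} = \frac{k}{9} + \frac{a k}{9}$)
$- 2 X{\left(-16,6 \right)} = - 2 \cdot \frac{1}{9} \cdot 6 \left(1 - 16\right) = - 2 \cdot \frac{1}{9} \cdot 6 \left(-15\right) = \left(-2\right) \left(-10\right) = 20$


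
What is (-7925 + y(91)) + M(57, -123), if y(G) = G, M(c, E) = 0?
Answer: -7834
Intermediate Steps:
(-7925 + y(91)) + M(57, -123) = (-7925 + 91) + 0 = -7834 + 0 = -7834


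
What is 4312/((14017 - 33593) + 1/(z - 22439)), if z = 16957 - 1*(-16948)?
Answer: -49441392/224458415 ≈ -0.22027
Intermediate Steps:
z = 33905 (z = 16957 + 16948 = 33905)
4312/((14017 - 33593) + 1/(z - 22439)) = 4312/((14017 - 33593) + 1/(33905 - 22439)) = 4312/(-19576 + 1/11466) = 4312/(-224458415/11466) = 4312*(-11466/224458415) = -49441392/224458415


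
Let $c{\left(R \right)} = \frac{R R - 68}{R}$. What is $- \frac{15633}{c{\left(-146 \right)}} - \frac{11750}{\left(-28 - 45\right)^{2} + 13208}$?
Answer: $\frac{21029759233}{196937088} \approx 106.78$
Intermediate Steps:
$c{\left(R \right)} = \frac{-68 + R^{2}}{R}$ ($c{\left(R \right)} = \frac{R^{2} - 68}{R} = \frac{-68 + R^{2}}{R}$)
$- \frac{15633}{c{\left(-146 \right)}} - \frac{11750}{\left(-28 - 45\right)^{2} + 13208} = - \frac{15633}{-146 - \frac{68}{-146}} - \frac{11750}{\left(-28 - 45\right)^{2} + 13208} = - \frac{15633}{-146 - - \frac{34}{73}} - \frac{11750}{\left(-73\right)^{2} + 13208} = - \frac{15633}{-146 + \frac{34}{73}} - \frac{11750}{5329 + 13208} = - \frac{15633}{- \frac{10624}{73}} - \frac{11750}{18537} = \left(-15633\right) \left(- \frac{73}{10624}\right) - \frac{11750}{18537} = \frac{1141209}{10624} - \frac{11750}{18537} = \frac{21029759233}{196937088}$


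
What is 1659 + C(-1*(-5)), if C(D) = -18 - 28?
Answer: 1613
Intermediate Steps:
C(D) = -46
1659 + C(-1*(-5)) = 1659 - 46 = 1613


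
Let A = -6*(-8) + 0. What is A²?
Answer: 2304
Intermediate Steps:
A = 48 (A = 48 + 0 = 48)
A² = 48² = 2304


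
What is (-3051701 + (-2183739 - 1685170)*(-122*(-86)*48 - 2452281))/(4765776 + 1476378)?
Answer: 163895750104/135699 ≈ 1.2078e+6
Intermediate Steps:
(-3051701 + (-2183739 - 1685170)*(-122*(-86)*48 - 2452281))/(4765776 + 1476378) = (-3051701 - 3868909*(10492*48 - 2452281))/6242154 = (-3051701 - 3868909*(503616 - 2452281))*(1/6242154) = (-3051701 - 3868909*(-1948665))*(1/6242154) = (-3051701 + 7539207556485)*(1/6242154) = 7539204504784*(1/6242154) = 163895750104/135699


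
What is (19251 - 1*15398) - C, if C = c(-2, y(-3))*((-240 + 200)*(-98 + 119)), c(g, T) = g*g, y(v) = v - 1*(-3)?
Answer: 7213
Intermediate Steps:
y(v) = 3 + v (y(v) = v + 3 = 3 + v)
c(g, T) = g²
C = -3360 (C = (-2)²*((-240 + 200)*(-98 + 119)) = 4*(-40*21) = 4*(-840) = -3360)
(19251 - 1*15398) - C = (19251 - 1*15398) - 1*(-3360) = (19251 - 15398) + 3360 = 3853 + 3360 = 7213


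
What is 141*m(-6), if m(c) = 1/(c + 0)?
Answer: -47/2 ≈ -23.500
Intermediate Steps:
m(c) = 1/c
141*m(-6) = 141/(-6) = 141*(-⅙) = -47/2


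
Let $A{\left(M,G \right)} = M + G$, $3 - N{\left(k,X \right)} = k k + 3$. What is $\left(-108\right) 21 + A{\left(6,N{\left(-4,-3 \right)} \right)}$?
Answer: $-2278$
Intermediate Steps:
$N{\left(k,X \right)} = - k^{2}$ ($N{\left(k,X \right)} = 3 - \left(k k + 3\right) = 3 - \left(k^{2} + 3\right) = 3 - \left(3 + k^{2}\right) = - k^{2}$)
$A{\left(M,G \right)} = G + M$
$\left(-108\right) 21 + A{\left(6,N{\left(-4,-3 \right)} \right)} = \left(-108\right) 21 + \left(- \left(-4\right)^{2} + 6\right) = -2268 + \left(\left(-1\right) 16 + 6\right) = -2268 + \left(-16 + 6\right) = -2268 - 10 = -2278$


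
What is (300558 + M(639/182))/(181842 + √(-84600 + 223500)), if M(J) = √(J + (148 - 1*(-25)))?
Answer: 4554505653/2755531172 - 250465*√1389/2755531172 - 25*√324845430/3009040039824 + 151535*√233870/1003013346608 ≈ 1.6495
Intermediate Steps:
M(J) = √(173 + J) (M(J) = √(J + (148 + 25)) = √(J + 173) = √(173 + J))
(300558 + M(639/182))/(181842 + √(-84600 + 223500)) = (300558 + √(173 + 639/182))/(181842 + √(-84600 + 223500)) = (300558 + √(173 + 639*(1/182)))/(181842 + √138900) = (300558 + √(173 + 639/182))/(181842 + 10*√1389) = (300558 + √(32125/182))/(181842 + 10*√1389) = (300558 + 5*√233870/182)/(181842 + 10*√1389)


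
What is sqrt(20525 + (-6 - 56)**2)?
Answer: sqrt(24369) ≈ 156.11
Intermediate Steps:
sqrt(20525 + (-6 - 56)**2) = sqrt(20525 + (-62)**2) = sqrt(20525 + 3844) = sqrt(24369)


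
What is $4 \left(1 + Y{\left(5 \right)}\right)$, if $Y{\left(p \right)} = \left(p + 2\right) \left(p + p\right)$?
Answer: $284$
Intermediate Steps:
$Y{\left(p \right)} = 2 p \left(2 + p\right)$ ($Y{\left(p \right)} = \left(2 + p\right) 2 p = 2 p \left(2 + p\right)$)
$4 \left(1 + Y{\left(5 \right)}\right) = 4 \left(1 + 2 \cdot 5 \left(2 + 5\right)\right) = 4 \left(1 + 2 \cdot 5 \cdot 7\right) = 4 \left(1 + 70\right) = 4 \cdot 71 = 284$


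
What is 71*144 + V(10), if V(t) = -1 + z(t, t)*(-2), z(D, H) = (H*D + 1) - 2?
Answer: 10025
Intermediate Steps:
z(D, H) = -1 + D*H (z(D, H) = (D*H + 1) - 2 = (1 + D*H) - 2 = -1 + D*H)
V(t) = 1 - 2*t**2 (V(t) = -1 + (-1 + t*t)*(-2) = -1 + (-1 + t**2)*(-2) = -1 + (2 - 2*t**2) = 1 - 2*t**2)
71*144 + V(10) = 71*144 + (1 - 2*10**2) = 10224 + (1 - 2*100) = 10224 + (1 - 200) = 10224 - 199 = 10025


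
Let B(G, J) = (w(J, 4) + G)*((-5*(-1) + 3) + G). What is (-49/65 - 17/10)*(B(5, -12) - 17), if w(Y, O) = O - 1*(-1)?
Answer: -36047/130 ≈ -277.28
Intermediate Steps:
w(Y, O) = 1 + O (w(Y, O) = O + 1 = 1 + O)
B(G, J) = (5 + G)*(8 + G) (B(G, J) = ((1 + 4) + G)*((-5*(-1) + 3) + G) = (5 + G)*((5 + 3) + G) = (5 + G)*(8 + G))
(-49/65 - 17/10)*(B(5, -12) - 17) = (-49/65 - 17/10)*((40 + 5² + 13*5) - 17) = (-49*1/65 - 17*⅒)*((40 + 25 + 65) - 17) = (-49/65 - 17/10)*(130 - 17) = -319/130*113 = -36047/130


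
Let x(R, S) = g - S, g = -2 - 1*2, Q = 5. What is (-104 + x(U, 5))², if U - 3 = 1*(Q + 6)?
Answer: 12769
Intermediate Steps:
U = 14 (U = 3 + 1*(5 + 6) = 3 + 1*11 = 3 + 11 = 14)
g = -4 (g = -2 - 2 = -4)
x(R, S) = -4 - S
(-104 + x(U, 5))² = (-104 + (-4 - 1*5))² = (-104 + (-4 - 5))² = (-104 - 9)² = (-113)² = 12769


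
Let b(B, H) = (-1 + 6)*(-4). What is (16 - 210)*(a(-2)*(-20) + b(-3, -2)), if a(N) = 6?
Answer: 27160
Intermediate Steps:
b(B, H) = -20 (b(B, H) = 5*(-4) = -20)
(16 - 210)*(a(-2)*(-20) + b(-3, -2)) = (16 - 210)*(6*(-20) - 20) = -194*(-120 - 20) = -194*(-140) = 27160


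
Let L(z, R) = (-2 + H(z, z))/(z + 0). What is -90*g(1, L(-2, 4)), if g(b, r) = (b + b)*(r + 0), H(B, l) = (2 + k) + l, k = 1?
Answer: -90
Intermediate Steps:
H(B, l) = 3 + l (H(B, l) = (2 + 1) + l = 3 + l)
L(z, R) = (1 + z)/z (L(z, R) = (-2 + (3 + z))/(z + 0) = (1 + z)/z)
g(b, r) = 2*b*r (g(b, r) = (2*b)*r = 2*b*r)
-90*g(1, L(-2, 4)) = -180*(1 - 2)/(-2) = -180*(-1/2*(-1)) = -180/2 = -90*1 = -90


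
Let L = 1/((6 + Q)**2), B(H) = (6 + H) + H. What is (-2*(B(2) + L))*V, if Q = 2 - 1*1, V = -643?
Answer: 631426/49 ≈ 12886.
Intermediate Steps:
Q = 1 (Q = 2 - 1 = 1)
B(H) = 6 + 2*H
L = 1/49 (L = 1/((6 + 1)**2) = 1/(7**2) = 1/49 ≈ 0.020408)
(-2*(B(2) + L))*V = -2*((6 + 2*2) + 1/49)*(-643) = -2*((6 + 4) + 1/49)*(-643) = -2*(10 + 1/49)*(-643) = -2*491/49*(-643) = -982/49*(-643) = 631426/49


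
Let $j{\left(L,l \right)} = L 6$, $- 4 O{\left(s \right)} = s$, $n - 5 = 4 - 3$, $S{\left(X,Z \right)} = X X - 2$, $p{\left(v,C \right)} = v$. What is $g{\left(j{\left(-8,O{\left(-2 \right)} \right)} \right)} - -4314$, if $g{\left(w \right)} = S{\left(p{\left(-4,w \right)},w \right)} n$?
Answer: $4398$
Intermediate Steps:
$S{\left(X,Z \right)} = -2 + X^{2}$ ($S{\left(X,Z \right)} = X^{2} - 2 = -2 + X^{2}$)
$n = 6$ ($n = 5 + \left(4 - 3\right) = 5 + 1 = 6$)
$O{\left(s \right)} = - \frac{s}{4}$
$j{\left(L,l \right)} = 6 L$
$g{\left(w \right)} = 84$ ($g{\left(w \right)} = \left(-2 + \left(-4\right)^{2}\right) 6 = \left(-2 + 16\right) 6 = 14 \cdot 6 = 84$)
$g{\left(j{\left(-8,O{\left(-2 \right)} \right)} \right)} - -4314 = 84 - -4314 = 84 + 4314 = 4398$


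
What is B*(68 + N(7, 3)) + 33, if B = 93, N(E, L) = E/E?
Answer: 6450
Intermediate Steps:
N(E, L) = 1
B*(68 + N(7, 3)) + 33 = 93*(68 + 1) + 33 = 93*69 + 33 = 6417 + 33 = 6450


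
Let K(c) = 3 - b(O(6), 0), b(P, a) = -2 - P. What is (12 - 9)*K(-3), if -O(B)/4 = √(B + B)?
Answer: 15 - 24*√3 ≈ -26.569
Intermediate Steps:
O(B) = -4*√2*√B (O(B) = -4*√(B + B) = -4*√2*√B)
K(c) = 5 - 8*√3 (K(c) = 3 - (-2 - (-4)*√2*√6) = 3 - (-2 - (-8)*√3) = 3 - (-2 + 8*√3) = 3 + (2 - 8*√3) = 5 - 8*√3)
(12 - 9)*K(-3) = (12 - 9)*(5 - 8*√3) = 3*(5 - 8*√3) = 15 - 24*√3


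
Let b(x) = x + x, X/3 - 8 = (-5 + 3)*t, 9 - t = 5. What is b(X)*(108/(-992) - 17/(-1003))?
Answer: 0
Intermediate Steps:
t = 4 (t = 9 - 1*5 = 9 - 5 = 4)
X = 0 (X = 24 + 3*((-5 + 3)*4) = 24 + 3*(-2*4) = 24 + 3*(-8) = 24 - 24 = 0)
b(x) = 2*x
b(X)*(108/(-992) - 17/(-1003)) = (2*0)*(108/(-992) - 17/(-1003)) = 0*(108*(-1/992) - 17*(-1/1003)) = 0*(-27/248 + 1/59) = 0*(-1345/14632) = 0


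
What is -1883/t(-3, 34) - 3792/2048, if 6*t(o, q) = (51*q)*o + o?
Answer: 70853/222080 ≈ 0.31904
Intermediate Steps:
t(o, q) = o/6 + 17*o*q/2 (t(o, q) = ((51*q)*o + o)/6 = (51*o*q + o)/6 = (o + 51*o*q)/6 = o/6 + 17*o*q/2)
-1883/t(-3, 34) - 3792/2048 = -1883*(-2/(1 + 51*34)) - 3792/2048 = -1883*(-2/(1 + 1734)) - 3792*1/2048 = -1883/((⅙)*(-3)*1735) - 237/128 = -1883/(-1735/2) - 237/128 = -1883*(-2/1735) - 237/128 = 3766/1735 - 237/128 = 70853/222080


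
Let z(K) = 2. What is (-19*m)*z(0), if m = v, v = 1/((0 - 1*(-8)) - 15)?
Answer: 38/7 ≈ 5.4286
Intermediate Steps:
v = -1/7 (v = 1/((0 + 8) - 15) = 1/(8 - 15) = 1/(-7) = -1/7 ≈ -0.14286)
m = -1/7 ≈ -0.14286
(-19*m)*z(0) = -19*(-1/7)*2 = (19/7)*2 = 38/7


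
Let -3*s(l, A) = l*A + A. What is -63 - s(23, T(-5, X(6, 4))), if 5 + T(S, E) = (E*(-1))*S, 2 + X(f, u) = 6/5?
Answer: -135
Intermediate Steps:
X(f, u) = -⅘ (X(f, u) = -2 + 6/5 = -⅘)
T(S, E) = -5 - E*S (T(S, E) = -5 + (E*(-1))*S = -5 + (-E)*S = -5 - E*S)
s(l, A) = -A/3 - A*l/3 (s(l, A) = -(l*A + A)/3 = -(A*l + A)/3 = -(A + A*l)/3 = -A/3 - A*l/3)
-63 - s(23, T(-5, X(6, 4))) = -63 - (-1)*(-5 - 1*(-⅘)*(-5))*(1 + 23)/3 = -63 - (-1)*(-5 - 4)*24/3 = -63 - (-1)*(-9)*24/3 = -63 - 1*72 = -63 - 72 = -135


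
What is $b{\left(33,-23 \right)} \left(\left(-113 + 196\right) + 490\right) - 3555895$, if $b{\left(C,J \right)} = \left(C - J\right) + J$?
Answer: $-3536986$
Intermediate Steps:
$b{\left(C,J \right)} = C$
$b{\left(33,-23 \right)} \left(\left(-113 + 196\right) + 490\right) - 3555895 = 33 \left(\left(-113 + 196\right) + 490\right) - 3555895 = 33 \left(83 + 490\right) - 3555895 = 33 \cdot 573 - 3555895 = 18909 - 3555895 = -3536986$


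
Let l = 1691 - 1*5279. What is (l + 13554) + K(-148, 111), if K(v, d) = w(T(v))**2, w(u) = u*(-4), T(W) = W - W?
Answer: 9966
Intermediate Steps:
T(W) = 0
w(u) = -4*u
K(v, d) = 0 (K(v, d) = (-4*0)**2 = 0**2 = 0)
l = -3588 (l = 1691 - 5279 = -3588)
(l + 13554) + K(-148, 111) = (-3588 + 13554) + 0 = 9966 + 0 = 9966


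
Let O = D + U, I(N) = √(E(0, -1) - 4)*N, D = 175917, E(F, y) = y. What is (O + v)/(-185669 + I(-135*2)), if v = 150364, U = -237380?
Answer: -16506159769/34473342061 + 24003270*I*√5/34473342061 ≈ -0.47881 + 0.0015569*I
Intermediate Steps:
I(N) = I*N*√5 (I(N) = √(-1 - 4)*N = √(-5)*N = (I*√5)*N = I*N*√5)
O = -61463 (O = 175917 - 237380 = -61463)
(O + v)/(-185669 + I(-135*2)) = (-61463 + 150364)/(-185669 + I*(-135*2)*√5) = 88901/(-185669 + I*(-270)*√5) = 88901/(-185669 - 270*I*√5)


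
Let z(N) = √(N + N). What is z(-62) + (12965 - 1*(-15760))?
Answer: 28725 + 2*I*√31 ≈ 28725.0 + 11.136*I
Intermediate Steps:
z(N) = √2*√N (z(N) = √(2*N) = √2*√N)
z(-62) + (12965 - 1*(-15760)) = √2*√(-62) + (12965 - 1*(-15760)) = √2*(I*√62) + (12965 + 15760) = 2*I*√31 + 28725 = 28725 + 2*I*√31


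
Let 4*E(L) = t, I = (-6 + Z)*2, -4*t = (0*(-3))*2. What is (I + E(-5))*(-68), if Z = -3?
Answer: 1224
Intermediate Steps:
t = 0 (t = -0*(-3)*2/4 = -0*2 = -¼*0 = 0)
I = -18 (I = (-6 - 3)*2 = -9*2 = -18)
E(L) = 0 (E(L) = (¼)*0 = 0)
(I + E(-5))*(-68) = (-18 + 0)*(-68) = -18*(-68) = 1224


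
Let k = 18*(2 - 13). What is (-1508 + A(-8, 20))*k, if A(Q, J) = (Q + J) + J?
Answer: 292248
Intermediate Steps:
k = -198 (k = 18*(-11) = -198)
A(Q, J) = Q + 2*J (A(Q, J) = (J + Q) + J = Q + 2*J)
(-1508 + A(-8, 20))*k = (-1508 + (-8 + 2*20))*(-198) = (-1508 + (-8 + 40))*(-198) = (-1508 + 32)*(-198) = -1476*(-198) = 292248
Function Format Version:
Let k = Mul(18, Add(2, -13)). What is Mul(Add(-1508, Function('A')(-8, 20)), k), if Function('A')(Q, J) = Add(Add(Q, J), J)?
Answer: 292248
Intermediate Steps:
k = -198 (k = Mul(18, -11) = -198)
Function('A')(Q, J) = Add(Q, Mul(2, J)) (Function('A')(Q, J) = Add(Add(J, Q), J) = Add(Q, Mul(2, J)))
Mul(Add(-1508, Function('A')(-8, 20)), k) = Mul(Add(-1508, Add(-8, Mul(2, 20))), -198) = Mul(Add(-1508, Add(-8, 40)), -198) = Mul(Add(-1508, 32), -198) = Mul(-1476, -198) = 292248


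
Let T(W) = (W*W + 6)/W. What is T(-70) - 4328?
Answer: -153933/35 ≈ -4398.1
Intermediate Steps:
T(W) = (6 + W²)/W (T(W) = (W² + 6)/W = (6 + W²)/W)
T(-70) - 4328 = (-70 + 6/(-70)) - 4328 = (-70 + 6*(-1/70)) - 4328 = (-70 - 3/35) - 4328 = -2453/35 - 4328 = -153933/35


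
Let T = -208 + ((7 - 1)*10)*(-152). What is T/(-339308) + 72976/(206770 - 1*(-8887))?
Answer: 6693247276/18293536339 ≈ 0.36588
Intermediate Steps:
T = -9328 (T = -208 + (6*10)*(-152) = -208 + 60*(-152) = -208 - 9120 = -9328)
T/(-339308) + 72976/(206770 - 1*(-8887)) = -9328/(-339308) + 72976/(206770 - 1*(-8887)) = -9328*(-1/339308) + 72976/(206770 + 8887) = 2332/84827 + 72976/215657 = 6693247276/18293536339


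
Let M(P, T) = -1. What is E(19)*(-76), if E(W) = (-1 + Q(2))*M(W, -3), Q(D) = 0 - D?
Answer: -228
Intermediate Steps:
Q(D) = -D
E(W) = 3 (E(W) = (-1 - 1*2)*(-1) = (-1 - 2)*(-1) = -3*(-1) = 3)
E(19)*(-76) = 3*(-76) = -228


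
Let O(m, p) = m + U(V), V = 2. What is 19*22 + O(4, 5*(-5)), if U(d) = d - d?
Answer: 422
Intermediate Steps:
U(d) = 0
O(m, p) = m (O(m, p) = m + 0 = m)
19*22 + O(4, 5*(-5)) = 19*22 + 4 = 418 + 4 = 422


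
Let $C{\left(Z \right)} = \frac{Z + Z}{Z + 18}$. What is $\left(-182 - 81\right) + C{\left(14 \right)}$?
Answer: $- \frac{2097}{8} \approx -262.13$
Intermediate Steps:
$C{\left(Z \right)} = \frac{2 Z}{18 + Z}$
$\left(-182 - 81\right) + C{\left(14 \right)} = \left(-182 - 81\right) + 2 \cdot 14 \frac{1}{18 + 14} = \left(-182 - 81\right) + 2 \cdot 14 \cdot \frac{1}{32} = -263 + \frac{7}{8} = - \frac{2097}{8}$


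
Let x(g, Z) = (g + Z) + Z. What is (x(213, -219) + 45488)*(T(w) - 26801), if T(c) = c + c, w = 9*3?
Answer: -1210649461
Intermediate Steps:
w = 27
x(g, Z) = g + 2*Z (x(g, Z) = (Z + g) + Z = g + 2*Z)
T(c) = 2*c
(x(213, -219) + 45488)*(T(w) - 26801) = ((213 + 2*(-219)) + 45488)*(2*27 - 26801) = ((213 - 438) + 45488)*(54 - 26801) = (-225 + 45488)*(-26747) = 45263*(-26747) = -1210649461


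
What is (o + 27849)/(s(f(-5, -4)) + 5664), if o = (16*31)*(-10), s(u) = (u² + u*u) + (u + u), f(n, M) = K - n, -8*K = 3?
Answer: 732448/182913 ≈ 4.0043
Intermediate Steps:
K = -3/8 (K = -⅛*3 = -3/8 ≈ -0.37500)
f(n, M) = -3/8 - n
s(u) = 2*u + 2*u² (s(u) = (u² + u²) + 2*u = 2*u² + 2*u = 2*u + 2*u²)
o = -4960 (o = 496*(-10) = -4960)
(o + 27849)/(s(f(-5, -4)) + 5664) = (-4960 + 27849)/(2*(-3/8 - 1*(-5))*(1 + (-3/8 - 1*(-5))) + 5664) = 22889/(2*(-3/8 + 5)*(1 + (-3/8 + 5)) + 5664) = 22889/(2*(37/8)*(1 + 37/8) + 5664) = 22889/(2*(37/8)*(45/8) + 5664) = 22889/(1665/32 + 5664) = 22889/(182913/32) = 22889*(32/182913) = 732448/182913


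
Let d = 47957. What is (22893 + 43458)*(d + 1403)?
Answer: 3275085360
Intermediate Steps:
(22893 + 43458)*(d + 1403) = (22893 + 43458)*(47957 + 1403) = 66351*49360 = 3275085360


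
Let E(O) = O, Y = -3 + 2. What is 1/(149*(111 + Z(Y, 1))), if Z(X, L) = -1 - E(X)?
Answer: 1/16539 ≈ 6.0463e-5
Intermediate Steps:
Y = -1
Z(X, L) = -1 - X
1/(149*(111 + Z(Y, 1))) = 1/(149*(111 + (-1 - 1*(-1)))) = 1/(149*(111 + (-1 + 1))) = 1/(149*(111 + 0)) = 1/(149*111) = 1/16539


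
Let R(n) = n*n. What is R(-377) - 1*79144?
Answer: 62985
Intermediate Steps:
R(n) = n²
R(-377) - 1*79144 = (-377)² - 1*79144 = 142129 - 79144 = 62985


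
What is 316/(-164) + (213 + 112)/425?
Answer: -810/697 ≈ -1.1621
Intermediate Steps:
316/(-164) + (213 + 112)/425 = 316*(-1/164) + 325*(1/425) = -79/41 + 13/17 = -810/697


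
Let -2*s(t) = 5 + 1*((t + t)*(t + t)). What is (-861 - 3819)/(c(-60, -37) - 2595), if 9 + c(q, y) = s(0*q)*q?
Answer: 780/409 ≈ 1.9071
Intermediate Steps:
s(t) = -5/2 - 2*t² (s(t) = -(5 + 1*((t + t)*(t + t)))/2 = -(5 + 1*((2*t)*(2*t)))/2 = -(5 + 1*(4*t²))/2 = -(5 + 4*t²)/2 = -5/2 - 2*t²)
c(q, y) = -9 - 5*q/2 (c(q, y) = -9 + (-5/2 - 2*(0*q)²)*q = -9 + (-5/2 - 2*0²)*q = -9 + (-5/2 - 2*0)*q = -9 + (-5/2 + 0)*q = -9 - 5*q/2)
(-861 - 3819)/(c(-60, -37) - 2595) = (-861 - 3819)/((-9 - 5/2*(-60)) - 2595) = -4680/((-9 + 150) - 2595) = -4680/(141 - 2595) = -4680/(-2454) = -4680*(-1/2454) = 780/409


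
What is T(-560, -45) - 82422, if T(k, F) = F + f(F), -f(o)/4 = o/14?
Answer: -577179/7 ≈ -82454.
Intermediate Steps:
f(o) = -2*o/7 (f(o) = -4*o/14 = -2*o/7)
T(k, F) = 5*F/7 (T(k, F) = F - 2*F/7 = 5*F/7)
T(-560, -45) - 82422 = (5/7)*(-45) - 82422 = -225/7 - 82422 = -577179/7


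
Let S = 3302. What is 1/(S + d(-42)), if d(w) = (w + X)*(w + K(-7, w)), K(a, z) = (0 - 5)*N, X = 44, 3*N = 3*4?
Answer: 1/3178 ≈ 0.00031466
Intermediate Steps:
N = 4 (N = (3*4)/3 = (⅓)*12 = 4)
K(a, z) = -20 (K(a, z) = (0 - 5)*4 = -5*4 = -20)
d(w) = (-20 + w)*(44 + w) (d(w) = (w + 44)*(w - 20) = (44 + w)*(-20 + w) = (-20 + w)*(44 + w))
1/(S + d(-42)) = 1/(3302 + (-880 + (-42)² + 24*(-42))) = 1/(3302 + (-880 + 1764 - 1008)) = 1/(3302 - 124) = 1/3178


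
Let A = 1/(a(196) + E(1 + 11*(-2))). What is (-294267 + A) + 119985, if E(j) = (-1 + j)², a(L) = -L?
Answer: -50193215/288 ≈ -1.7428e+5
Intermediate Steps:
A = 1/288 (A = 1/(-1*196 + (-1 + (1 + 11*(-2)))²) = 1/(-196 + (-1 + (1 - 22))²) = 1/(-196 + (-1 - 21)²) = 1/(-196 + (-22)²) = 1/(-196 + 484) = 1/288 ≈ 0.0034722)
(-294267 + A) + 119985 = (-294267 + 1/288) + 119985 = -84748895/288 + 119985 = -50193215/288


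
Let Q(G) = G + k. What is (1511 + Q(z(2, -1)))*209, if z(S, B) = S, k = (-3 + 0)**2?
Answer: 318098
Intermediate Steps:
k = 9 (k = (-3)**2 = 9)
Q(G) = 9 + G (Q(G) = G + 9 = 9 + G)
(1511 + Q(z(2, -1)))*209 = (1511 + (9 + 2))*209 = (1511 + 11)*209 = 1522*209 = 318098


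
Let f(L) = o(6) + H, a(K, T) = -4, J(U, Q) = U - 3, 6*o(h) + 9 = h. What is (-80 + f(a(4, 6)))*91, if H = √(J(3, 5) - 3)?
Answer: -14651/2 + 91*I*√3 ≈ -7325.5 + 157.62*I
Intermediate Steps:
o(h) = -3/2 + h/6
J(U, Q) = -3 + U
H = I*√3 (H = √((-3 + 3) - 3) = √(0 - 3) = √(-3) = I*√3 ≈ 1.732*I)
f(L) = -½ + I*√3 (f(L) = (-3/2 + (⅙)*6) + I*√3 = (-3/2 + 1) + I*√3 = -½ + I*√3)
(-80 + f(a(4, 6)))*91 = (-80 + (-½ + I*√3))*91 = (-161/2 + I*√3)*91 = -14651/2 + 91*I*√3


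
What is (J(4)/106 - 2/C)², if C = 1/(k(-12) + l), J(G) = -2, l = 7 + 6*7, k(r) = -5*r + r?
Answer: 105740089/2809 ≈ 37643.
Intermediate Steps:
k(r) = -4*r
l = 49 (l = 7 + 42 = 49)
C = 1/97 (C = 1/(-4*(-12) + 49) = 1/(48 + 49) = 1/97 ≈ 0.010309)
(J(4)/106 - 2/C)² = (-2/106 - 2/1/97)² = (-2*1/106 - 2*97)² = (-1/53 - 194)² = (-10283/53)² = 105740089/2809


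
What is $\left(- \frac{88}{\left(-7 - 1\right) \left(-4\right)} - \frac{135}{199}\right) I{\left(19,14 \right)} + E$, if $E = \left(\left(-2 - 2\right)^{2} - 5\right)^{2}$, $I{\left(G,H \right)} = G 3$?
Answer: $- \frac{59237}{796} \approx -74.418$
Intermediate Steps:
$I{\left(G,H \right)} = 3 G$
$E = 121$ ($E = \left(\left(-4\right)^{2} - 5\right)^{2} = \left(16 - 5\right)^{2} = 11^{2} = 121$)
$\left(- \frac{88}{\left(-7 - 1\right) \left(-4\right)} - \frac{135}{199}\right) I{\left(19,14 \right)} + E = \left(- \frac{88}{\left(-7 - 1\right) \left(-4\right)} - \frac{135}{199}\right) 3 \cdot 19 + 121 = \left(- \frac{88}{\left(-8\right) \left(-4\right)} - \frac{135}{199}\right) 57 + 121 = \left(- \frac{88}{32} - \frac{135}{199}\right) 57 + 121 = \left(\left(-88\right) \frac{1}{32} - \frac{135}{199}\right) 57 + 121 = \left(- \frac{11}{4} - \frac{135}{199}\right) 57 + 121 = \left(- \frac{2729}{796}\right) 57 + 121 = - \frac{155553}{796} + 121 = - \frac{59237}{796}$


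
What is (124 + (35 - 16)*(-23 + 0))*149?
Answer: -46637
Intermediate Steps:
(124 + (35 - 16)*(-23 + 0))*149 = (124 + 19*(-23))*149 = (124 - 437)*149 = -313*149 = -46637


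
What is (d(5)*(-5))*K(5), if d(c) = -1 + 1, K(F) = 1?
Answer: 0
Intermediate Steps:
d(c) = 0
(d(5)*(-5))*K(5) = (0*(-5))*1 = 0*1 = 0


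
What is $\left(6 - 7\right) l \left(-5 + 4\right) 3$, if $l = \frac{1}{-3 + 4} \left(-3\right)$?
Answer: $-9$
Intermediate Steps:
$l = -3$ ($l = 1^{-1} \left(-3\right) = 1 \left(-3\right) = -3$)
$\left(6 - 7\right) l \left(-5 + 4\right) 3 = \left(6 - 7\right) \left(-3\right) \left(-5 + 4\right) 3 = \left(-1\right) \left(-3\right) \left(\left(-1\right) 3\right) = 3 \left(-3\right) = -9$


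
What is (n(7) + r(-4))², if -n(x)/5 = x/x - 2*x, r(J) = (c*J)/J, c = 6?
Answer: 5041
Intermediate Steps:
r(J) = 6 (r(J) = (6*J)/J = 6)
n(x) = -5 + 10*x (n(x) = -5*(x/x - 2*x) = -5*(1 - 2*x) = -5 + 10*x)
(n(7) + r(-4))² = ((-5 + 10*7) + 6)² = ((-5 + 70) + 6)² = (65 + 6)² = 71² = 5041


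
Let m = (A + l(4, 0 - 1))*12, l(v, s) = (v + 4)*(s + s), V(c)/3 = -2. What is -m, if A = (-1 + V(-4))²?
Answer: -396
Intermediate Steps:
V(c) = -6 (V(c) = 3*(-2) = -6)
l(v, s) = 2*s*(4 + v) (l(v, s) = (4 + v)*(2*s) = 2*s*(4 + v))
A = 49 (A = (-1 - 6)² = (-7)² = 49)
m = 396 (m = (49 + 2*(0 - 1)*(4 + 4))*12 = (49 + 2*(-1)*8)*12 = (49 - 16)*12 = 33*12 = 396)
-m = -1*396 = -396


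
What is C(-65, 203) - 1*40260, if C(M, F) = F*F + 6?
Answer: 955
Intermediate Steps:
C(M, F) = 6 + F**2 (C(M, F) = F**2 + 6 = 6 + F**2)
C(-65, 203) - 1*40260 = (6 + 203**2) - 1*40260 = (6 + 41209) - 40260 = 41215 - 40260 = 955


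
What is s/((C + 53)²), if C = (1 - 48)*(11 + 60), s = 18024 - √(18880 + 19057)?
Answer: 2253/1348082 - √37937/10784656 ≈ 0.0016532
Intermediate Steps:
s = 18024 - √37937 ≈ 17829.
C = -3337 (C = -47*71 = -3337)
s/((C + 53)²) = (18024 - √37937)/((-3337 + 53)²) = (18024 - √37937)/((-3284)²) = (18024 - √37937)/10784656 = (18024 - √37937)*(1/10784656) = 2253/1348082 - √37937/10784656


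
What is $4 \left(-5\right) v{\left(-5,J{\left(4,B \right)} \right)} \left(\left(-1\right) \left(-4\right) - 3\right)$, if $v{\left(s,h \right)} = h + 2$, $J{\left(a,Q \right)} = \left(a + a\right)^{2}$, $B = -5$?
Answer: $-1320$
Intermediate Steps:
$J{\left(a,Q \right)} = 4 a^{2}$ ($J{\left(a,Q \right)} = \left(2 a\right)^{2} = 4 a^{2}$)
$v{\left(s,h \right)} = 2 + h$
$4 \left(-5\right) v{\left(-5,J{\left(4,B \right)} \right)} \left(\left(-1\right) \left(-4\right) - 3\right) = 4 \left(-5\right) \left(2 + 4 \cdot 4^{2}\right) \left(\left(-1\right) \left(-4\right) - 3\right) = - 20 \left(2 + 4 \cdot 16\right) \left(4 - 3\right) = - 20 \left(2 + 64\right) 1 = \left(-20\right) 66 \cdot 1 = \left(-1320\right) 1 = -1320$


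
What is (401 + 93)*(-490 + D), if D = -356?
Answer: -417924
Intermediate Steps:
(401 + 93)*(-490 + D) = (401 + 93)*(-490 - 356) = 494*(-846) = -417924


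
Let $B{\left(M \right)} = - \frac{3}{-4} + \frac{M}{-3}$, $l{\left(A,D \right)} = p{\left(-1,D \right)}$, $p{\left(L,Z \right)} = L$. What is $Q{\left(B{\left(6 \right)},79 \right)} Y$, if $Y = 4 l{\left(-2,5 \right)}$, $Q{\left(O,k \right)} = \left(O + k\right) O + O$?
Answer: $\frac{1575}{4} \approx 393.75$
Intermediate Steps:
$l{\left(A,D \right)} = -1$
$B{\left(M \right)} = \frac{3}{4} - \frac{M}{3}$ ($B{\left(M \right)} = \left(-3\right) \left(- \frac{1}{4}\right) + M \left(- \frac{1}{3}\right) = \frac{3}{4} - \frac{M}{3}$)
$Q{\left(O,k \right)} = O + O \left(O + k\right)$ ($Q{\left(O,k \right)} = O \left(O + k\right) + O = O + O \left(O + k\right)$)
$Y = -4$ ($Y = 4 \left(-1\right) = -4$)
$Q{\left(B{\left(6 \right)},79 \right)} Y = \left(\frac{3}{4} - 2\right) \left(1 + \left(\frac{3}{4} - 2\right) + 79\right) \left(-4\right) = - \frac{5 \left(1 - \frac{5}{4} + 79\right)}{4} \left(-4\right) = \left(- \frac{5}{4}\right) \frac{315}{4} \left(-4\right) = \left(- \frac{1575}{16}\right) \left(-4\right) = \frac{1575}{4}$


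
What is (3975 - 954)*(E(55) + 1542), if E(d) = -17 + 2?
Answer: 4613067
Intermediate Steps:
E(d) = -15
(3975 - 954)*(E(55) + 1542) = (3975 - 954)*(-15 + 1542) = 3021*1527 = 4613067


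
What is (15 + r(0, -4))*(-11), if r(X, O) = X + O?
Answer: -121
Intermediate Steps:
r(X, O) = O + X
(15 + r(0, -4))*(-11) = (15 + (-4 + 0))*(-11) = (15 - 4)*(-11) = 11*(-11) = -121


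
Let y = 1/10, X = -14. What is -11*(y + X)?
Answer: 1529/10 ≈ 152.90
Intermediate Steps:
y = 1/10 ≈ 0.10000
-11*(y + X) = -11*(1/10 - 14) = -11*(-139/10) = 1529/10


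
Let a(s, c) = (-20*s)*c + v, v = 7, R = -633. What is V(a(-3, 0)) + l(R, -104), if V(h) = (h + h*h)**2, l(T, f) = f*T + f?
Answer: 68864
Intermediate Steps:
a(s, c) = 7 - 20*c*s (a(s, c) = (-20*s)*c + 7 = -20*c*s + 7 = 7 - 20*c*s)
l(T, f) = f + T*f (l(T, f) = T*f + f = f + T*f)
V(h) = (h + h**2)**2
V(a(-3, 0)) + l(R, -104) = (7 - 20*0*(-3))**2*(1 + (7 - 20*0*(-3)))**2 - 104*(1 - 633) = (7 + 0)**2*(1 + (7 + 0))**2 - 104*(-632) = 7**2*(1 + 7)**2 + 65728 = 49*8**2 + 65728 = 49*64 + 65728 = 3136 + 65728 = 68864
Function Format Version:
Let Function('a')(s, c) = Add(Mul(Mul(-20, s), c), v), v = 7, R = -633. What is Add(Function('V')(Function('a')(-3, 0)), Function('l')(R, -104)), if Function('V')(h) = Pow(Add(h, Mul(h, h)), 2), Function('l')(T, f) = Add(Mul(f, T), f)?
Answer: 68864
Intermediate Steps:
Function('a')(s, c) = Add(7, Mul(-20, c, s)) (Function('a')(s, c) = Add(Mul(Mul(-20, s), c), 7) = Add(Mul(-20, c, s), 7) = Add(7, Mul(-20, c, s)))
Function('l')(T, f) = Add(f, Mul(T, f)) (Function('l')(T, f) = Add(Mul(T, f), f) = Add(f, Mul(T, f)))
Function('V')(h) = Pow(Add(h, Pow(h, 2)), 2)
Add(Function('V')(Function('a')(-3, 0)), Function('l')(R, -104)) = Add(Mul(Pow(Add(7, Mul(-20, 0, -3)), 2), Pow(Add(1, Add(7, Mul(-20, 0, -3))), 2)), Mul(-104, Add(1, -633))) = Add(Mul(Pow(Add(7, 0), 2), Pow(Add(1, Add(7, 0)), 2)), Mul(-104, -632)) = Add(Mul(Pow(7, 2), Pow(Add(1, 7), 2)), 65728) = Add(Mul(49, Pow(8, 2)), 65728) = Add(Mul(49, 64), 65728) = Add(3136, 65728) = 68864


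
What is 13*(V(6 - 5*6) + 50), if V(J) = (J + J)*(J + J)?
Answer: 30602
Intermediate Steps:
V(J) = 4*J² (V(J) = (2*J)*(2*J) = 4*J²)
13*(V(6 - 5*6) + 50) = 13*(4*(6 - 5*6)² + 50) = 13*(4*(6 - 30)² + 50) = 13*(4*(-24)² + 50) = 13*(4*576 + 50) = 13*(2304 + 50) = 13*2354 = 30602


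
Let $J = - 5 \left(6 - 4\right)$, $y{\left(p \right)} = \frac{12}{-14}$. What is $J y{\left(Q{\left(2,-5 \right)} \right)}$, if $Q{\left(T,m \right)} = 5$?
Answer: $\frac{60}{7} \approx 8.5714$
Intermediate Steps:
$y{\left(p \right)} = - \frac{6}{7}$ ($y{\left(p \right)} = 12 \left(- \frac{1}{14}\right) = - \frac{6}{7}$)
$J = -10$ ($J = \left(-5\right) 2 = -10$)
$J y{\left(Q{\left(2,-5 \right)} \right)} = \left(-10\right) \left(- \frac{6}{7}\right) = \frac{60}{7}$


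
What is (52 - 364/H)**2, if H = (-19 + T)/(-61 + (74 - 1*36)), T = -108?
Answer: 3125824/16129 ≈ 193.80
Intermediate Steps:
H = 127/23 (H = (-19 - 108)/(-61 + (74 - 1*36)) = -127/(-61 + (74 - 36)) = -127/(-61 + 38) = -127/(-23) = -127*(-1/23) = 127/23 ≈ 5.5217)
(52 - 364/H)**2 = (52 - 364/127/23)**2 = (52 - 364*23/127)**2 = (52 - 8372/127)**2 = (-1768/127)**2 = 3125824/16129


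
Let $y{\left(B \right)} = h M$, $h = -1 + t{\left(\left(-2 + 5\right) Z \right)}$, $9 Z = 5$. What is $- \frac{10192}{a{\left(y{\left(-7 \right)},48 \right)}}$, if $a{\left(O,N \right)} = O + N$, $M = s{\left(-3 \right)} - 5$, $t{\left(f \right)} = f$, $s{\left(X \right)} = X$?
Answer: $- \frac{1911}{8} \approx -238.88$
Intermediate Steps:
$Z = \frac{5}{9}$ ($Z = \frac{1}{9} \cdot 5 = \frac{5}{9} \approx 0.55556$)
$h = \frac{2}{3}$ ($h = -1 + \left(-2 + 5\right) \frac{5}{9} = -1 + 3 \cdot \frac{5}{9} = -1 + \frac{5}{3} = \frac{2}{3} \approx 0.66667$)
$M = -8$ ($M = -3 - 5 = -8$)
$y{\left(B \right)} = - \frac{16}{3}$ ($y{\left(B \right)} = \frac{2}{3} \left(-8\right) = - \frac{16}{3}$)
$a{\left(O,N \right)} = N + O$
$- \frac{10192}{a{\left(y{\left(-7 \right)},48 \right)}} = - \frac{10192}{48 - \frac{16}{3}} = - \frac{10192}{\frac{128}{3}} = \left(-10192\right) \frac{3}{128} = - \frac{1911}{8}$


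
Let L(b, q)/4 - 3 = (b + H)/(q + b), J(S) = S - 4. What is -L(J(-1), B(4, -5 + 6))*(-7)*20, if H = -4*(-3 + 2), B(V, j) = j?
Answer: 1820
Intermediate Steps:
H = 4 (H = -4*(-1) = 4)
J(S) = -4 + S
L(b, q) = 12 + 4*(4 + b)/(b + q) (L(b, q) = 12 + 4*((b + 4)/(q + b)) = 12 + 4*((4 + b)/(b + q)) = 12 + 4*(4 + b)/(b + q))
-L(J(-1), B(4, -5 + 6))*(-7)*20 = -(4*(4 + 3*(-5 + 6) + 4*(-4 - 1))/((-4 - 1) + (-5 + 6)))*(-7)*20 = -(4*(4 + 3*1 + 4*(-5))/(-5 + 1))*(-7)*20 = -(4*(4 + 3 - 20)/(-4))*(-7)*20 = -(4*(-1/4)*(-13))*(-7)*20 = -13*(-7)*20 = -(-91)*20 = -1*(-1820) = 1820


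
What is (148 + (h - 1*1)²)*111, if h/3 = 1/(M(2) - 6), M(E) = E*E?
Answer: 68487/4 ≈ 17122.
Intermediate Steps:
M(E) = E²
h = -3/2 (h = 3/(2² - 6) = 3/(4 - 6) = 3/(-2) = 3*(-½) = -3/2 ≈ -1.5000)
(148 + (h - 1*1)²)*111 = (148 + (-3/2 - 1*1)²)*111 = (148 + (-3/2 - 1)²)*111 = (148 + (-5/2)²)*111 = (148 + 25/4)*111 = (617/4)*111 = 68487/4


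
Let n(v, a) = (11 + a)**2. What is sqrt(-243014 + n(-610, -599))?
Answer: sqrt(102730) ≈ 320.52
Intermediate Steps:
sqrt(-243014 + n(-610, -599)) = sqrt(-243014 + (11 - 599)**2) = sqrt(-243014 + (-588)**2) = sqrt(-243014 + 345744) = sqrt(102730)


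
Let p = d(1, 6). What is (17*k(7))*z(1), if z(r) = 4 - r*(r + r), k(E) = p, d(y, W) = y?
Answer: 34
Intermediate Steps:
p = 1
k(E) = 1
z(r) = 4 - 2*r**2 (z(r) = 4 - r*2*r = 4 - 2*r**2)
(17*k(7))*z(1) = (17*1)*(4 - 2*1**2) = 17*(4 - 2*1) = 17*(4 - 2) = 17*2 = 34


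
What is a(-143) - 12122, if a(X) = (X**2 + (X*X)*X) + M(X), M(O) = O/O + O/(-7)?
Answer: -20411010/7 ≈ -2.9159e+6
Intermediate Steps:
M(O) = 1 - O/7 (M(O) = 1 + O*(-1/7) = 1 - O/7)
a(X) = 1 + X**2 + X**3 - X/7 (a(X) = (X**2 + (X*X)*X) + (1 - X/7) = (X**2 + X**2*X) + (1 - X/7) = (X**2 + X**3) + (1 - X/7) = 1 + X**2 + X**3 - X/7)
a(-143) - 12122 = (1 + (-143)**2 + (-143)**3 - 1/7*(-143)) - 12122 = (1 + 20449 - 2924207 + 143/7) - 12122 = -20326156/7 - 12122 = -20411010/7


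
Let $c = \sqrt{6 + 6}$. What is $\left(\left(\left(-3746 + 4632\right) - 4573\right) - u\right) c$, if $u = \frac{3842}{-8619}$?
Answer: $- \frac{3738166 \sqrt{3}}{507} \approx -12771.0$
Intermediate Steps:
$u = - \frac{226}{507}$ ($u = 3842 \left(- \frac{1}{8619}\right) = - \frac{226}{507} \approx -0.44576$)
$c = 2 \sqrt{3}$ ($c = \sqrt{12} = 2 \sqrt{3} \approx 3.4641$)
$\left(\left(\left(-3746 + 4632\right) - 4573\right) - u\right) c = \left(\left(\left(-3746 + 4632\right) - 4573\right) - - \frac{226}{507}\right) 2 \sqrt{3} = \left(\left(886 - 4573\right) + \frac{226}{507}\right) 2 \sqrt{3} = \left(-3687 + \frac{226}{507}\right) 2 \sqrt{3} = - \frac{1869083 \cdot 2 \sqrt{3}}{507} = - \frac{3738166 \sqrt{3}}{507}$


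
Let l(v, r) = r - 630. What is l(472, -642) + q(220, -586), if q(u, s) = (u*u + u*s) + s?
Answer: -82378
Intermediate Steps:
l(v, r) = -630 + r
q(u, s) = s + u² + s*u (q(u, s) = (u² + s*u) + s = s + u² + s*u)
l(472, -642) + q(220, -586) = (-630 - 642) + (-586 + 220² - 586*220) = -1272 + (-586 + 48400 - 128920) = -1272 - 81106 = -82378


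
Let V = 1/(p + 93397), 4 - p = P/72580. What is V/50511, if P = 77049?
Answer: 72580/342412428958341 ≈ 2.1197e-10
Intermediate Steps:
p = 213271/72580 (p = 4 - 77049/72580 = 213271/72580 ≈ 2.9384)
V = 72580/6778967531 (V = 1/(213271/72580 + 93397) = 1/(6778967531/72580) = 72580/6778967531 ≈ 1.0707e-5)
V/50511 = (72580/6778967531)/50511 = (72580/6778967531)*(1/50511) = 72580/342412428958341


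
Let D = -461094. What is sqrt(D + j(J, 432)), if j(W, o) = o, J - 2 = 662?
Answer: I*sqrt(460662) ≈ 678.72*I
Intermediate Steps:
J = 664 (J = 2 + 662 = 664)
sqrt(D + j(J, 432)) = sqrt(-461094 + 432) = sqrt(-460662) = I*sqrt(460662)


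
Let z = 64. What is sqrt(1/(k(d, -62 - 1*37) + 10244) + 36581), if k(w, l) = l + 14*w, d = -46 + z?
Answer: sqrt(3954318645226)/10397 ≈ 191.26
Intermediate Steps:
d = 18 (d = -46 + 64 = 18)
sqrt(1/(k(d, -62 - 1*37) + 10244) + 36581) = sqrt(1/(((-62 - 1*37) + 14*18) + 10244) + 36581) = sqrt(1/(((-62 - 37) + 252) + 10244) + 36581) = sqrt(1/((-99 + 252) + 10244) + 36581) = sqrt(1/(153 + 10244) + 36581) = sqrt(1/10397 + 36581) = sqrt(380332658/10397) = sqrt(3954318645226)/10397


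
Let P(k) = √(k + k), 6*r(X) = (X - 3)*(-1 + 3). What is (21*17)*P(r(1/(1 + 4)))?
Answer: 238*I*√105/5 ≈ 487.75*I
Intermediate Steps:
r(X) = -1 + X/3 (r(X) = ((X - 3)*(-1 + 3))/6 = ((-3 + X)*2)/6 = (-6 + 2*X)/6 = -1 + X/3)
P(k) = √2*√k (P(k) = √(2*k) = √2*√k)
(21*17)*P(r(1/(1 + 4))) = (21*17)*(√2*√(-1 + 1/(3*(1 + 4)))) = 357*(√2*√(-1 + (⅓)/5)) = 357*(√2*√(-1 + (⅓)*(⅕))) = 357*(√2*√(-1 + 1/15)) = 357*(√2*√(-14/15)) = 357*(√2*(I*√210/15)) = 357*(2*I*√105/15) = 238*I*√105/5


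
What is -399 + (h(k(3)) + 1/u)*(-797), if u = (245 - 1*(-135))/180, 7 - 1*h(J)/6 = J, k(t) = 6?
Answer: -105612/19 ≈ -5558.5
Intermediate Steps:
h(J) = 42 - 6*J
u = 19/9 (u = (245 + 135)*(1/180) = 380*(1/180) = 19/9 ≈ 2.1111)
-399 + (h(k(3)) + 1/u)*(-797) = -399 + ((42 - 6*6) + 1/(19/9))*(-797) = -399 + ((42 - 36) + 9/19)*(-797) = -399 + (6 + 9/19)*(-797) = -399 + (123/19)*(-797) = -399 - 98031/19 = -105612/19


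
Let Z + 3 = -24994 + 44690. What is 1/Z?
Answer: 1/19693 ≈ 5.0779e-5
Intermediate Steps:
Z = 19693 (Z = -3 + (-24994 + 44690) = -3 + 19696 = 19693)
1/Z = 1/19693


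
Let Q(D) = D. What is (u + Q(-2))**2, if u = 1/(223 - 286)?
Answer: 16129/3969 ≈ 4.0637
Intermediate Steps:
u = -1/63 (u = 1/(-63) = -1/63 ≈ -0.015873)
(u + Q(-2))**2 = (-1/63 - 2)**2 = (-127/63)**2 = 16129/3969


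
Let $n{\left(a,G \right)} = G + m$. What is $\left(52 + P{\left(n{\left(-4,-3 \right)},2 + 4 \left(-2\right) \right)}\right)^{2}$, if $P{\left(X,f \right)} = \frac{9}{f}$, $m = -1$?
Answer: $\frac{10201}{4} \approx 2550.3$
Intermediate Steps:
$n{\left(a,G \right)} = -1 + G$ ($n{\left(a,G \right)} = G - 1 = -1 + G$)
$\left(52 + P{\left(n{\left(-4,-3 \right)},2 + 4 \left(-2\right) \right)}\right)^{2} = \left(52 + \frac{9}{2 + 4 \left(-2\right)}\right)^{2} = \left(52 + \frac{9}{2 - 8}\right)^{2} = \left(52 + \frac{9}{-6}\right)^{2} = \left(52 + 9 \left(- \frac{1}{6}\right)\right)^{2} = \left(52 - \frac{3}{2}\right)^{2} = \left(\frac{101}{2}\right)^{2} = \frac{10201}{4}$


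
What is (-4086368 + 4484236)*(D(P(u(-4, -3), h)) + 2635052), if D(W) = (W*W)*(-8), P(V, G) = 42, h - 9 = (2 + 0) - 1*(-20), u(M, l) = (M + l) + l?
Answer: 1042788155920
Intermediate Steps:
u(M, l) = M + 2*l
h = 31 (h = 9 + ((2 + 0) - 1*(-20)) = 9 + (2 + 20) = 9 + 22 = 31)
D(W) = -8*W**2 (D(W) = W**2*(-8) = -8*W**2)
(-4086368 + 4484236)*(D(P(u(-4, -3), h)) + 2635052) = (-4086368 + 4484236)*(-8*42**2 + 2635052) = 397868*(-8*1764 + 2635052) = 397868*(-14112 + 2635052) = 397868*2620940 = 1042788155920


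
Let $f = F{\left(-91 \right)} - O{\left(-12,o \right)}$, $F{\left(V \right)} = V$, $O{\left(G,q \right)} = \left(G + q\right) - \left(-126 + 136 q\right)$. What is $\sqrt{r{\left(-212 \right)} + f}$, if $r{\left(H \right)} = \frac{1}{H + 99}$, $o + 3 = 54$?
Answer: $\frac{9 \sqrt{1053047}}{113} \approx 81.731$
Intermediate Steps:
$o = 51$ ($o = -3 + 54 = 51$)
$O{\left(G,q \right)} = 126 + G - 135 q$ ($O{\left(G,q \right)} = \left(G + q\right) - \left(-126 + 136 q\right) = 126 + G - 135 q$)
$r{\left(H \right)} = \frac{1}{99 + H}$
$f = 6680$ ($f = -91 - \left(126 - 12 - 6885\right) = -91 - -6771 = -91 + 6771 = 6680$)
$\sqrt{r{\left(-212 \right)} + f} = \sqrt{\frac{1}{99 - 212} + 6680} = \sqrt{\frac{1}{-113} + 6680} = \sqrt{- \frac{1}{113} + 6680} = \sqrt{\frac{754839}{113}} = \frac{9 \sqrt{1053047}}{113}$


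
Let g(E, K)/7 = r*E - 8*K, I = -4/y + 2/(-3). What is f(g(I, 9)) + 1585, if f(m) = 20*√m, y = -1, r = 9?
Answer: 1585 + 140*I*√6 ≈ 1585.0 + 342.93*I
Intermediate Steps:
I = 10/3 (I = -4/(-1) + 2/(-3) = -4*(-1) + 2*(-⅓) = 4 - ⅔ = 10/3 ≈ 3.3333)
g(E, K) = -56*K + 63*E (g(E, K) = 7*(9*E - 8*K) = 7*(-8*K + 9*E) = -56*K + 63*E)
f(g(I, 9)) + 1585 = 20*√(-56*9 + 63*(10/3)) + 1585 = 20*√(-504 + 210) + 1585 = 20*√(-294) + 1585 = 20*(7*I*√6) + 1585 = 140*I*√6 + 1585 = 1585 + 140*I*√6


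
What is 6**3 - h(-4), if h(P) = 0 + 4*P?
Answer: 232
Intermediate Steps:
h(P) = 4*P
6**3 - h(-4) = 6**3 - 4*(-4) = 216 - 1*(-16) = 216 + 16 = 232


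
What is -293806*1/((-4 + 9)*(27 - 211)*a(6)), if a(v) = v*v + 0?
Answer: 146903/16560 ≈ 8.8710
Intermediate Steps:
a(v) = v**2 (a(v) = v**2 + 0 = v**2)
-293806*1/((-4 + 9)*(27 - 211)*a(6)) = -293806*1/(36*(-4 + 9)*(27 - 211)) = -293806/((-920*36)) = -293806/((-184*180)) = -293806/(-33120) = -293806*(-1/33120) = 146903/16560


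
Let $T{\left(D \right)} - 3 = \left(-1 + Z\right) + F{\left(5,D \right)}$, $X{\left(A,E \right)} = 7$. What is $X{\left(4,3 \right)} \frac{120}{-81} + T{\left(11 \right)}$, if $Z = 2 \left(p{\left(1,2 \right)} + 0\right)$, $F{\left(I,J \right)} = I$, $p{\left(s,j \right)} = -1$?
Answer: $- \frac{145}{27} \approx -5.3704$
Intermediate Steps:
$Z = -2$ ($Z = 2 \left(-1 + 0\right) = 2 \left(-1\right) = -2$)
$T{\left(D \right)} = 5$ ($T{\left(D \right)} = 3 + \left(\left(-1 - 2\right) + 5\right) = 3 + \left(-3 + 5\right) = 3 + 2 = 5$)
$X{\left(4,3 \right)} \frac{120}{-81} + T{\left(11 \right)} = 7 \frac{120}{-81} + 5 = 7 \cdot 120 \left(- \frac{1}{81}\right) + 5 = 7 \left(- \frac{40}{27}\right) + 5 = - \frac{280}{27} + 5 = - \frac{145}{27}$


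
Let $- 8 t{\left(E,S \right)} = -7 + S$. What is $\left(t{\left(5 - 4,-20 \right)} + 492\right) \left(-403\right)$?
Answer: $- \frac{1597089}{8} \approx -1.9964 \cdot 10^{5}$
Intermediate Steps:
$t{\left(E,S \right)} = \frac{7}{8} - \frac{S}{8}$ ($t{\left(E,S \right)} = - \frac{-7 + S}{8} = \frac{7}{8} - \frac{S}{8}$)
$\left(t{\left(5 - 4,-20 \right)} + 492\right) \left(-403\right) = \left(\left(\frac{7}{8} - - \frac{5}{2}\right) + 492\right) \left(-403\right) = \left(\left(\frac{7}{8} + \frac{5}{2}\right) + 492\right) \left(-403\right) = \left(\frac{27}{8} + 492\right) \left(-403\right) = \frac{3963}{8} \left(-403\right) = - \frac{1597089}{8}$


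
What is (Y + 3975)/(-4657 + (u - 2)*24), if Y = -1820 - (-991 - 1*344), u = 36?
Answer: -3490/3841 ≈ -0.90862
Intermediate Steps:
Y = -485 (Y = -1820 - (-991 - 344) = -1820 - 1*(-1335) = -1820 + 1335 = -485)
(Y + 3975)/(-4657 + (u - 2)*24) = (-485 + 3975)/(-4657 + (36 - 2)*24) = 3490/(-4657 + 34*24) = 3490/(-4657 + 816) = 3490/(-3841) = 3490*(-1/3841) = -3490/3841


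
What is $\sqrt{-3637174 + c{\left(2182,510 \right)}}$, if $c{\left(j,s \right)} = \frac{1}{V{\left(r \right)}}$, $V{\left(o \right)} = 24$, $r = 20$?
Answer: $\frac{5 i \sqrt{20950122}}{12} \approx 1907.1 i$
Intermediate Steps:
$c{\left(j,s \right)} = \frac{1}{24}$
$\sqrt{-3637174 + c{\left(2182,510 \right)}} = \sqrt{-3637174 + \frac{1}{24}} = \sqrt{- \frac{87292175}{24}} = \frac{5 i \sqrt{20950122}}{12}$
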